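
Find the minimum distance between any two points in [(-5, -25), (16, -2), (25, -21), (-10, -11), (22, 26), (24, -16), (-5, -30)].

Computing all pairwise distances among 7 points:

d((-5, -25), (16, -2)) = 31.1448
d((-5, -25), (25, -21)) = 30.2655
d((-5, -25), (-10, -11)) = 14.8661
d((-5, -25), (22, 26)) = 57.7062
d((-5, -25), (24, -16)) = 30.3645
d((-5, -25), (-5, -30)) = 5.0 <-- minimum
d((16, -2), (25, -21)) = 21.0238
d((16, -2), (-10, -11)) = 27.5136
d((16, -2), (22, 26)) = 28.6356
d((16, -2), (24, -16)) = 16.1245
d((16, -2), (-5, -30)) = 35.0
d((25, -21), (-10, -11)) = 36.4005
d((25, -21), (22, 26)) = 47.0956
d((25, -21), (24, -16)) = 5.099
d((25, -21), (-5, -30)) = 31.3209
d((-10, -11), (22, 26)) = 48.9183
d((-10, -11), (24, -16)) = 34.3657
d((-10, -11), (-5, -30)) = 19.6469
d((22, 26), (24, -16)) = 42.0476
d((22, 26), (-5, -30)) = 62.1691
d((24, -16), (-5, -30)) = 32.2025

Closest pair: (-5, -25) and (-5, -30) with distance 5.0

The closest pair is (-5, -25) and (-5, -30) with Euclidean distance 5.0. For 7 points, brute-force pairwise comparison is shown above. For large n, the divide-and-conquer algorithm (sort by x, recurse on halves, check the dividing strip) achieves O(n log n).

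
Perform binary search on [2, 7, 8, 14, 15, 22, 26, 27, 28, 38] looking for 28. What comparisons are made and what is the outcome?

Binary search for 28 in [2, 7, 8, 14, 15, 22, 26, 27, 28, 38]:

lo=0, hi=9, mid=4, arr[mid]=15 -> 15 < 28, search right half
lo=5, hi=9, mid=7, arr[mid]=27 -> 27 < 28, search right half
lo=8, hi=9, mid=8, arr[mid]=28 -> Found target at index 8!

Binary search finds 28 at index 8 after 3 comparisons. The search repeatedly halves the search space by comparing with the middle element.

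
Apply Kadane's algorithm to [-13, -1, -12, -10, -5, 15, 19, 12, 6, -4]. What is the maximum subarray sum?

Using Kadane's algorithm on [-13, -1, -12, -10, -5, 15, 19, 12, 6, -4]:

Scanning through the array:
Position 1 (value -1): max_ending_here = -1, max_so_far = -1
Position 2 (value -12): max_ending_here = -12, max_so_far = -1
Position 3 (value -10): max_ending_here = -10, max_so_far = -1
Position 4 (value -5): max_ending_here = -5, max_so_far = -1
Position 5 (value 15): max_ending_here = 15, max_so_far = 15
Position 6 (value 19): max_ending_here = 34, max_so_far = 34
Position 7 (value 12): max_ending_here = 46, max_so_far = 46
Position 8 (value 6): max_ending_here = 52, max_so_far = 52
Position 9 (value -4): max_ending_here = 48, max_so_far = 52

Maximum subarray: [15, 19, 12, 6]
Maximum sum: 52

The maximum subarray is [15, 19, 12, 6] with sum 52. This subarray runs from index 5 to index 8.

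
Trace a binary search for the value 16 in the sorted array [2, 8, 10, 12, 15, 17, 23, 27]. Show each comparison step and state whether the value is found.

Binary search for 16 in [2, 8, 10, 12, 15, 17, 23, 27]:

lo=0, hi=7, mid=3, arr[mid]=12 -> 12 < 16, search right half
lo=4, hi=7, mid=5, arr[mid]=17 -> 17 > 16, search left half
lo=4, hi=4, mid=4, arr[mid]=15 -> 15 < 16, search right half
lo=5 > hi=4, target 16 not found

Binary search determines that 16 is not in the array after 3 comparisons. The search space was exhausted without finding the target.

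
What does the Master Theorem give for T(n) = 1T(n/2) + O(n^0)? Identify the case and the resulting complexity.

Master Theorem for T(n) = 1T(n/2) + O(n^0):

a = 1, b = 2, c = 0
log_b(a) = log_2(1) = 0.0000

Case 2: c = 0 = log_2(1) = 0.0000
T(n) = O(n^0 log n) = O(log n)

For T(n) = 1T(n/2) + O(n^0): log_2(1) = 0.0000. This is Case 2 of the Master Theorem (c = log_b(a), equal work at all levels), giving O(log n).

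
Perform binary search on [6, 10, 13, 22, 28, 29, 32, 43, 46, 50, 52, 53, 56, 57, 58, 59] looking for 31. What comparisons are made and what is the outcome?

Binary search for 31 in [6, 10, 13, 22, 28, 29, 32, 43, 46, 50, 52, 53, 56, 57, 58, 59]:

lo=0, hi=15, mid=7, arr[mid]=43 -> 43 > 31, search left half
lo=0, hi=6, mid=3, arr[mid]=22 -> 22 < 31, search right half
lo=4, hi=6, mid=5, arr[mid]=29 -> 29 < 31, search right half
lo=6, hi=6, mid=6, arr[mid]=32 -> 32 > 31, search left half
lo=6 > hi=5, target 31 not found

Binary search determines that 31 is not in the array after 4 comparisons. The search space was exhausted without finding the target.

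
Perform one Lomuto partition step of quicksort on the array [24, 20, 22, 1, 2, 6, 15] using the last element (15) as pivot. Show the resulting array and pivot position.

Lomuto partition with pivot = 15:

Initial array: [24, 20, 22, 1, 2, 6, 15]

arr[0]=24 > 15: no swap
arr[1]=20 > 15: no swap
arr[2]=22 > 15: no swap
arr[3]=1 <= 15: swap with position 0, array becomes [1, 20, 22, 24, 2, 6, 15]
arr[4]=2 <= 15: swap with position 1, array becomes [1, 2, 22, 24, 20, 6, 15]
arr[5]=6 <= 15: swap with position 2, array becomes [1, 2, 6, 24, 20, 22, 15]

Place pivot at position 3: [1, 2, 6, 15, 20, 22, 24]
Pivot position: 3

After partitioning with pivot 15, the array becomes [1, 2, 6, 15, 20, 22, 24]. The pivot is placed at index 3. All elements to the left of the pivot are <= 15, and all elements to the right are > 15.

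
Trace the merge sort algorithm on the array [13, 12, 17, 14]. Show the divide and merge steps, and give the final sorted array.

Merge sort trace:

Split: [13, 12, 17, 14] -> [13, 12] and [17, 14]
  Split: [13, 12] -> [13] and [12]
  Merge: [13] + [12] -> [12, 13]
  Split: [17, 14] -> [17] and [14]
  Merge: [17] + [14] -> [14, 17]
Merge: [12, 13] + [14, 17] -> [12, 13, 14, 17]

Final sorted array: [12, 13, 14, 17]

The merge sort proceeds by recursively splitting the array and merging sorted halves.
After all merges, the sorted array is [12, 13, 14, 17].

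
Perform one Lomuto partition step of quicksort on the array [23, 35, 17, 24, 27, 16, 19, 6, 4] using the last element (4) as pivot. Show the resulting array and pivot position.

Lomuto partition with pivot = 4:

Initial array: [23, 35, 17, 24, 27, 16, 19, 6, 4]

arr[0]=23 > 4: no swap
arr[1]=35 > 4: no swap
arr[2]=17 > 4: no swap
arr[3]=24 > 4: no swap
arr[4]=27 > 4: no swap
arr[5]=16 > 4: no swap
arr[6]=19 > 4: no swap
arr[7]=6 > 4: no swap

Place pivot at position 0: [4, 35, 17, 24, 27, 16, 19, 6, 23]
Pivot position: 0

After partitioning with pivot 4, the array becomes [4, 35, 17, 24, 27, 16, 19, 6, 23]. The pivot is placed at index 0. All elements to the left of the pivot are <= 4, and all elements to the right are > 4.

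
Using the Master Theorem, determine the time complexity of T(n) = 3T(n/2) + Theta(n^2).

Master Theorem for T(n) = 3T(n/2) + O(n^2):

a = 3, b = 2, c = 2
log_b(a) = log_2(3) = 1.5850

Case 3: c = 2 > log_2(3) = 1.5850
T(n) = O(n^2) = O(n^2)

For T(n) = 3T(n/2) + O(n^2): log_2(3) = 1.5850. This is Case 3 of the Master Theorem (c > log_b(a), work dominated by root), giving O(n^2).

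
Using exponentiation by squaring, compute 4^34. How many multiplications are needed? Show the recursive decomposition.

Computing 4^34 by squaring (build up from 4^1; each line after the first costs one multiplication):

4^1 = 4
4^2 = (4^1)^2 = 4^2 = 16
4^4 = (4^2)^2 = 16^2 = 256
4^8 = (4^4)^2 = 256^2 = 65536
4^16 = (4^8)^2 = 65536^2 = 4294967296
4^17 = 4 * 4^16 = 4 * 4294967296 = 17179869184
4^34 = (4^17)^2 = 17179869184^2 = 295147905179352825856

Result: 295147905179352825856
Multiplications needed: 6 (6 lines after 4^1)

4^34 = 295147905179352825856. Using exponentiation by squaring, this requires 6 multiplications. The key idea: if the exponent is even, square the half-power; if odd, multiply by the base once.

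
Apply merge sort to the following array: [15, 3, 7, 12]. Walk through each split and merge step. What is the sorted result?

Merge sort trace:

Split: [15, 3, 7, 12] -> [15, 3] and [7, 12]
  Split: [15, 3] -> [15] and [3]
  Merge: [15] + [3] -> [3, 15]
  Split: [7, 12] -> [7] and [12]
  Merge: [7] + [12] -> [7, 12]
Merge: [3, 15] + [7, 12] -> [3, 7, 12, 15]

Final sorted array: [3, 7, 12, 15]

The merge sort proceeds by recursively splitting the array and merging sorted halves.
After all merges, the sorted array is [3, 7, 12, 15].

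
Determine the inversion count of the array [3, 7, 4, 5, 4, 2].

Finding inversions in [3, 7, 4, 5, 4, 2]:

(0, 5): arr[0]=3 > arr[5]=2
(1, 2): arr[1]=7 > arr[2]=4
(1, 3): arr[1]=7 > arr[3]=5
(1, 4): arr[1]=7 > arr[4]=4
(1, 5): arr[1]=7 > arr[5]=2
(2, 5): arr[2]=4 > arr[5]=2
(3, 4): arr[3]=5 > arr[4]=4
(3, 5): arr[3]=5 > arr[5]=2
(4, 5): arr[4]=4 > arr[5]=2

Total inversions: 9

The array has 9 inversion(s): (0,5), (1,2), (1,3), (1,4), (1,5), (2,5), (3,4), (3,5), (4,5). Each pair (i,j) satisfies i < j and arr[i] > arr[j].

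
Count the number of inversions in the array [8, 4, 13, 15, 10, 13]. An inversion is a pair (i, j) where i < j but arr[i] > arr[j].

Finding inversions in [8, 4, 13, 15, 10, 13]:

(0, 1): arr[0]=8 > arr[1]=4
(2, 4): arr[2]=13 > arr[4]=10
(3, 4): arr[3]=15 > arr[4]=10
(3, 5): arr[3]=15 > arr[5]=13

Total inversions: 4

The array has 4 inversion(s): (0,1), (2,4), (3,4), (3,5). Each pair (i,j) satisfies i < j and arr[i] > arr[j].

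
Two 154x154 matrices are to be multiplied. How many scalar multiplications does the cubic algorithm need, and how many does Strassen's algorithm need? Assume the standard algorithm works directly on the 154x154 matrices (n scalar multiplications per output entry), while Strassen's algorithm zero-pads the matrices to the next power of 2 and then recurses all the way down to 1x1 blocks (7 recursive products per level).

Matrix multiplication for 154x154 matrices:

Strassen's algorithm requires power-of-2 dimensions. Pad 154x154 to 256x256 (next power of 2).

Standard algorithm: 154^3 = 3652264 multiplications
Strassen's algorithm: 7^(log2(256)) = 7^8 = 5764801 multiplications
Difference: 3652264 - 5764801 = -2112537 (Strassen uses MORE here due to padding overhead — for small or just-over-power-of-2 n, padding can outweigh the per-level savings)

Standard: 3652264 multiplications (154^3). Strassen: 5764801 multiplications (7^8, after padding to 256x256). Strassen reduces 8 recursive multiplications to 7 at each level.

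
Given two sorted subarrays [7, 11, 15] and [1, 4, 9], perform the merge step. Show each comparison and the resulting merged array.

Merging process:

Compare 7 vs 1: take 1 from right. Merged: [1]
Compare 7 vs 4: take 4 from right. Merged: [1, 4]
Compare 7 vs 9: take 7 from left. Merged: [1, 4, 7]
Compare 11 vs 9: take 9 from right. Merged: [1, 4, 7, 9]
Append remaining from left: [11, 15]. Merged: [1, 4, 7, 9, 11, 15]

Final merged array: [1, 4, 7, 9, 11, 15]
Total comparisons: 4

The merged array is [1, 4, 7, 9, 11, 15], requiring 4 comparisons. The merge step runs in O(n) time where n is the total number of elements.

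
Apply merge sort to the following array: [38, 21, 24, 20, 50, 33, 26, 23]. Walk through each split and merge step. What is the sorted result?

Merge sort trace:

Split: [38, 21, 24, 20, 50, 33, 26, 23] -> [38, 21, 24, 20] and [50, 33, 26, 23]
  Split: [38, 21, 24, 20] -> [38, 21] and [24, 20]
    Split: [38, 21] -> [38] and [21]
    Merge: [38] + [21] -> [21, 38]
    Split: [24, 20] -> [24] and [20]
    Merge: [24] + [20] -> [20, 24]
  Merge: [21, 38] + [20, 24] -> [20, 21, 24, 38]
  Split: [50, 33, 26, 23] -> [50, 33] and [26, 23]
    Split: [50, 33] -> [50] and [33]
    Merge: [50] + [33] -> [33, 50]
    Split: [26, 23] -> [26] and [23]
    Merge: [26] + [23] -> [23, 26]
  Merge: [33, 50] + [23, 26] -> [23, 26, 33, 50]
Merge: [20, 21, 24, 38] + [23, 26, 33, 50] -> [20, 21, 23, 24, 26, 33, 38, 50]

Final sorted array: [20, 21, 23, 24, 26, 33, 38, 50]

The merge sort proceeds by recursively splitting the array and merging sorted halves.
After all merges, the sorted array is [20, 21, 23, 24, 26, 33, 38, 50].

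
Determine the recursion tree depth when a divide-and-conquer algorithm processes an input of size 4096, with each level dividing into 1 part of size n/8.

For divide and conquer with division factor 8:

Problem sizes at each level:
Level 0: 4096
Level 1: 512
Level 2: 64
Level 3: 8
Level 4: 1

The root is level 0 and the size-1 base case is level 4 (the tree spans levels 0 through 4, i.e. 5 levels counting the root), so the depth is the number of divisions: log_8(4096) = 4

The recursion tree depth is log_8(4096) = 4. At each level, the problem size is divided by 8, so it takes 4 divisions to reduce to a base case of size 1. The algorithm makes 1 recursive call at each level.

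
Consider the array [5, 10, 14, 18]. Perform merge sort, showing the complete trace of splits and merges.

Merge sort trace:

Split: [5, 10, 14, 18] -> [5, 10] and [14, 18]
  Split: [5, 10] -> [5] and [10]
  Merge: [5] + [10] -> [5, 10]
  Split: [14, 18] -> [14] and [18]
  Merge: [14] + [18] -> [14, 18]
Merge: [5, 10] + [14, 18] -> [5, 10, 14, 18]

Final sorted array: [5, 10, 14, 18]

The merge sort proceeds by recursively splitting the array and merging sorted halves.
After all merges, the sorted array is [5, 10, 14, 18].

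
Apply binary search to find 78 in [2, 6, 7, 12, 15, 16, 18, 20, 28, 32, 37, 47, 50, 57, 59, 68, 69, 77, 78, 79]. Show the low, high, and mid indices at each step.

Binary search for 78 in [2, 6, 7, 12, 15, 16, 18, 20, 28, 32, 37, 47, 50, 57, 59, 68, 69, 77, 78, 79]:

lo=0, hi=19, mid=9, arr[mid]=32 -> 32 < 78, search right half
lo=10, hi=19, mid=14, arr[mid]=59 -> 59 < 78, search right half
lo=15, hi=19, mid=17, arr[mid]=77 -> 77 < 78, search right half
lo=18, hi=19, mid=18, arr[mid]=78 -> Found target at index 18!

Binary search finds 78 at index 18 after 4 comparisons. The search repeatedly halves the search space by comparing with the middle element.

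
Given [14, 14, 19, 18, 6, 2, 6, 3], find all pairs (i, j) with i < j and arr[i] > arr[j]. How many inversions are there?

Finding inversions in [14, 14, 19, 18, 6, 2, 6, 3]:

(0, 4): arr[0]=14 > arr[4]=6
(0, 5): arr[0]=14 > arr[5]=2
(0, 6): arr[0]=14 > arr[6]=6
(0, 7): arr[0]=14 > arr[7]=3
(1, 4): arr[1]=14 > arr[4]=6
(1, 5): arr[1]=14 > arr[5]=2
(1, 6): arr[1]=14 > arr[6]=6
(1, 7): arr[1]=14 > arr[7]=3
(2, 3): arr[2]=19 > arr[3]=18
(2, 4): arr[2]=19 > arr[4]=6
(2, 5): arr[2]=19 > arr[5]=2
(2, 6): arr[2]=19 > arr[6]=6
(2, 7): arr[2]=19 > arr[7]=3
(3, 4): arr[3]=18 > arr[4]=6
(3, 5): arr[3]=18 > arr[5]=2
(3, 6): arr[3]=18 > arr[6]=6
(3, 7): arr[3]=18 > arr[7]=3
(4, 5): arr[4]=6 > arr[5]=2
(4, 7): arr[4]=6 > arr[7]=3
(6, 7): arr[6]=6 > arr[7]=3

Total inversions: 20

The array has 20 inversion(s): (0,4), (0,5), (0,6), (0,7), (1,4), (1,5), (1,6), (1,7), (2,3), (2,4), (2,5), (2,6), (2,7), (3,4), (3,5), (3,6), (3,7), (4,5), (4,7), (6,7). Each pair (i,j) satisfies i < j and arr[i] > arr[j].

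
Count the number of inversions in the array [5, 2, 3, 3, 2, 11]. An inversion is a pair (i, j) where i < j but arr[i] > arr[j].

Finding inversions in [5, 2, 3, 3, 2, 11]:

(0, 1): arr[0]=5 > arr[1]=2
(0, 2): arr[0]=5 > arr[2]=3
(0, 3): arr[0]=5 > arr[3]=3
(0, 4): arr[0]=5 > arr[4]=2
(2, 4): arr[2]=3 > arr[4]=2
(3, 4): arr[3]=3 > arr[4]=2

Total inversions: 6

The array has 6 inversion(s): (0,1), (0,2), (0,3), (0,4), (2,4), (3,4). Each pair (i,j) satisfies i < j and arr[i] > arr[j].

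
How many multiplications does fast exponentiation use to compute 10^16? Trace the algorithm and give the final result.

Computing 10^16 by squaring (build up from 10^1; each line after the first costs one multiplication):

10^1 = 10
10^2 = (10^1)^2 = 10^2 = 100
10^4 = (10^2)^2 = 100^2 = 10000
10^8 = (10^4)^2 = 10000^2 = 100000000
10^16 = (10^8)^2 = 100000000^2 = 10000000000000000

Result: 10000000000000000
Multiplications needed: 4 (4 lines after 10^1)

10^16 = 10000000000000000. Using exponentiation by squaring, this requires 4 multiplications. The key idea: if the exponent is even, square the half-power; if odd, multiply by the base once.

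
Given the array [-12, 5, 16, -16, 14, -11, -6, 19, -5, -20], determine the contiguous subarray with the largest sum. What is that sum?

Using Kadane's algorithm on [-12, 5, 16, -16, 14, -11, -6, 19, -5, -20]:

Scanning through the array:
Position 1 (value 5): max_ending_here = 5, max_so_far = 5
Position 2 (value 16): max_ending_here = 21, max_so_far = 21
Position 3 (value -16): max_ending_here = 5, max_so_far = 21
Position 4 (value 14): max_ending_here = 19, max_so_far = 21
Position 5 (value -11): max_ending_here = 8, max_so_far = 21
Position 6 (value -6): max_ending_here = 2, max_so_far = 21
Position 7 (value 19): max_ending_here = 21, max_so_far = 21
Position 8 (value -5): max_ending_here = 16, max_so_far = 21
Position 9 (value -20): max_ending_here = -4, max_so_far = 21

Maximum subarray: [5, 16]
Maximum sum: 21

The maximum subarray is [5, 16] with sum 21. This subarray runs from index 1 to index 2.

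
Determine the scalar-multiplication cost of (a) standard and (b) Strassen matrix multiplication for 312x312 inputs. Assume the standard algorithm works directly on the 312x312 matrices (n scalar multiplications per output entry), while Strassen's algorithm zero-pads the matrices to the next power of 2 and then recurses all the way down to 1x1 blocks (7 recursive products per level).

Matrix multiplication for 312x312 matrices:

Strassen's algorithm requires power-of-2 dimensions. Pad 312x312 to 512x512 (next power of 2).

Standard algorithm: 312^3 = 30371328 multiplications
Strassen's algorithm: 7^(log2(512)) = 7^9 = 40353607 multiplications
Difference: 30371328 - 40353607 = -9982279 (Strassen uses MORE here due to padding overhead — for small or just-over-power-of-2 n, padding can outweigh the per-level savings)

Standard: 30371328 multiplications (312^3). Strassen: 40353607 multiplications (7^9, after padding to 512x512). Strassen reduces 8 recursive multiplications to 7 at each level.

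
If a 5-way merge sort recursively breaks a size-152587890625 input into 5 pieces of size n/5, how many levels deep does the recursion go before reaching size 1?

For divide and conquer with division factor 5:

Problem sizes at each level:
Level 0: 152587890625
Level 1: 30517578125
Level 2: 6103515625
Level 3: 1220703125
Level 4: 244140625
Level 5: 48828125
Level 6: 9765625
Level 7: 1953125
Level 8: 390625
Level 9: 78125
Level 10: 15625
Level 11: 3125
Level 12: 625
Level 13: 125
Level 14: 25
Level 15: 5
Level 16: 1

The root is level 0 and the size-1 base case is level 16 (the tree spans levels 0 through 16, i.e. 17 levels counting the root), so the depth is the number of divisions: log_5(152587890625) = 16

The recursion tree depth is log_5(152587890625) = 16. At each level, the problem size is divided by 5, so it takes 16 divisions to reduce to a base case of size 1. The algorithm makes 5 recursive calls at each level.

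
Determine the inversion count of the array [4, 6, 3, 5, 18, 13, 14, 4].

Finding inversions in [4, 6, 3, 5, 18, 13, 14, 4]:

(0, 2): arr[0]=4 > arr[2]=3
(1, 2): arr[1]=6 > arr[2]=3
(1, 3): arr[1]=6 > arr[3]=5
(1, 7): arr[1]=6 > arr[7]=4
(3, 7): arr[3]=5 > arr[7]=4
(4, 5): arr[4]=18 > arr[5]=13
(4, 6): arr[4]=18 > arr[6]=14
(4, 7): arr[4]=18 > arr[7]=4
(5, 7): arr[5]=13 > arr[7]=4
(6, 7): arr[6]=14 > arr[7]=4

Total inversions: 10

The array has 10 inversion(s): (0,2), (1,2), (1,3), (1,7), (3,7), (4,5), (4,6), (4,7), (5,7), (6,7). Each pair (i,j) satisfies i < j and arr[i] > arr[j].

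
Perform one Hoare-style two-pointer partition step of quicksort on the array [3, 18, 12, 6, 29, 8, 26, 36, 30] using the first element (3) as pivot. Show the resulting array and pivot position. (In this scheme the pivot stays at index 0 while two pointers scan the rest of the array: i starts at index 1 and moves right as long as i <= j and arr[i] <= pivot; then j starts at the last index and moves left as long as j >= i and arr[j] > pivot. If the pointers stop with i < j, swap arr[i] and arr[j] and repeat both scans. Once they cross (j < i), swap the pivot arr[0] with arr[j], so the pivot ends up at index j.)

Hoare-style two-pointer partition with pivot = 3:

Initial array: [3, 18, 12, 6, 29, 8, 26, 36, 30]

Pointers start at i = 1, j = 8.
i ends at 1, j ends at 0: the pointers have crossed (j < i), so scanning stops.

j = 0, so swapping arr[0] with arr[j] leaves the pivot at position 0: [3, 18, 12, 6, 29, 8, 26, 36, 30]
Pivot position: 0

After partitioning with pivot 3, the array becomes [3, 18, 12, 6, 29, 8, 26, 36, 30]. The pivot is placed at index 0. All elements to the left of the pivot are <= 3, and all elements to the right are > 3.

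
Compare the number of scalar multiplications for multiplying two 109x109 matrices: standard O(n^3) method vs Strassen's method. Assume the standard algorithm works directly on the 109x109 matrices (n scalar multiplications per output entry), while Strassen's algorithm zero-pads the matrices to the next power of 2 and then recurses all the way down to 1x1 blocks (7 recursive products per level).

Matrix multiplication for 109x109 matrices:

Strassen's algorithm requires power-of-2 dimensions. Pad 109x109 to 128x128 (next power of 2).

Standard algorithm: 109^3 = 1295029 multiplications
Strassen's algorithm: 7^(log2(128)) = 7^7 = 823543 multiplications
Savings: 1295029 - 823543 = 471486 multiplications

Standard: 1295029 multiplications (109^3). Strassen: 823543 multiplications (7^7, after padding to 128x128). Strassen reduces 8 recursive multiplications to 7 at each level.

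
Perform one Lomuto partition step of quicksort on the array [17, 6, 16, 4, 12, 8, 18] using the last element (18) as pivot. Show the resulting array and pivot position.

Lomuto partition with pivot = 18:

Initial array: [17, 6, 16, 4, 12, 8, 18]

arr[0]=17 <= 18: swap with position 0, array becomes [17, 6, 16, 4, 12, 8, 18]
arr[1]=6 <= 18: swap with position 1, array becomes [17, 6, 16, 4, 12, 8, 18]
arr[2]=16 <= 18: swap with position 2, array becomes [17, 6, 16, 4, 12, 8, 18]
arr[3]=4 <= 18: swap with position 3, array becomes [17, 6, 16, 4, 12, 8, 18]
arr[4]=12 <= 18: swap with position 4, array becomes [17, 6, 16, 4, 12, 8, 18]
arr[5]=8 <= 18: swap with position 5, array becomes [17, 6, 16, 4, 12, 8, 18]

Place pivot at position 6: [17, 6, 16, 4, 12, 8, 18]
Pivot position: 6

After partitioning with pivot 18, the array becomes [17, 6, 16, 4, 12, 8, 18]. The pivot is placed at index 6. All elements to the left of the pivot are <= 18, and all elements to the right are > 18.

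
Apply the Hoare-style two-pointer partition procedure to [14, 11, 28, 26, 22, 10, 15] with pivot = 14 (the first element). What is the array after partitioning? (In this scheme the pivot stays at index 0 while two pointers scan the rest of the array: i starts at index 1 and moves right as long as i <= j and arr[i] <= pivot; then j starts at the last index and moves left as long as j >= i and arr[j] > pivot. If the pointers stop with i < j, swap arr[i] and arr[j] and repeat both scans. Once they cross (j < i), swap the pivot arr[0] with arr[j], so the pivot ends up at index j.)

Hoare-style two-pointer partition with pivot = 14:

Initial array: [14, 11, 28, 26, 22, 10, 15]

Pointers start at i = 1, j = 6.
i stops at index 2 (arr[2]=28 > 14), j stops at index 5 (arr[5]=10 <= 14): swap arr[2] and arr[5], array becomes [14, 11, 10, 26, 22, 28, 15]
i ends at 3, j ends at 2: the pointers have crossed (j < i), so scanning stops.

Swap pivot arr[0] with arr[2] to place pivot at position 2: [10, 11, 14, 26, 22, 28, 15]
Pivot position: 2

After partitioning with pivot 14, the array becomes [10, 11, 14, 26, 22, 28, 15]. The pivot is placed at index 2. All elements to the left of the pivot are <= 14, and all elements to the right are > 14.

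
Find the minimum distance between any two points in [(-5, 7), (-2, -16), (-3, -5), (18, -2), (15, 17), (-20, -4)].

Computing all pairwise distances among 6 points:

d((-5, 7), (-2, -16)) = 23.1948
d((-5, 7), (-3, -5)) = 12.1655
d((-5, 7), (18, -2)) = 24.6982
d((-5, 7), (15, 17)) = 22.3607
d((-5, 7), (-20, -4)) = 18.6011
d((-2, -16), (-3, -5)) = 11.0454 <-- minimum
d((-2, -16), (18, -2)) = 24.4131
d((-2, -16), (15, 17)) = 37.1214
d((-2, -16), (-20, -4)) = 21.6333
d((-3, -5), (18, -2)) = 21.2132
d((-3, -5), (15, 17)) = 28.4253
d((-3, -5), (-20, -4)) = 17.0294
d((18, -2), (15, 17)) = 19.2354
d((18, -2), (-20, -4)) = 38.0526
d((15, 17), (-20, -4)) = 40.8167

Closest pair: (-2, -16) and (-3, -5) with distance 11.0454

The closest pair is (-2, -16) and (-3, -5) with Euclidean distance 11.0454. For 6 points, brute-force pairwise comparison is shown above. For large n, the divide-and-conquer algorithm (sort by x, recurse on halves, check the dividing strip) achieves O(n log n).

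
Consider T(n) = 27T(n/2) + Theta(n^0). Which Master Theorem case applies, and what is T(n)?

Master Theorem for T(n) = 27T(n/2) + O(n^0):

a = 27, b = 2, c = 0
log_b(a) = log_2(27) = 4.7549

Case 1: c = 0 < log_2(27) = 4.7549
T(n) = O(n^(log_2 27))

For T(n) = 27T(n/2) + O(n^0): log_2(27) = 4.7549. This is Case 1 of the Master Theorem (c < log_b(a), work dominated by leaves), giving O(n^(log_2 27)).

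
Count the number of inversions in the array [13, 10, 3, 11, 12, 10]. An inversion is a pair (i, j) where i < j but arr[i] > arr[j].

Finding inversions in [13, 10, 3, 11, 12, 10]:

(0, 1): arr[0]=13 > arr[1]=10
(0, 2): arr[0]=13 > arr[2]=3
(0, 3): arr[0]=13 > arr[3]=11
(0, 4): arr[0]=13 > arr[4]=12
(0, 5): arr[0]=13 > arr[5]=10
(1, 2): arr[1]=10 > arr[2]=3
(3, 5): arr[3]=11 > arr[5]=10
(4, 5): arr[4]=12 > arr[5]=10

Total inversions: 8

The array has 8 inversion(s): (0,1), (0,2), (0,3), (0,4), (0,5), (1,2), (3,5), (4,5). Each pair (i,j) satisfies i < j and arr[i] > arr[j].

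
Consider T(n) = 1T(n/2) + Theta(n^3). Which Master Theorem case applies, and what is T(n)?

Master Theorem for T(n) = 1T(n/2) + O(n^3):

a = 1, b = 2, c = 3
log_b(a) = log_2(1) = 0.0000

Case 3: c = 3 > log_2(1) = 0.0000
T(n) = O(n^3) = O(n^3)

For T(n) = 1T(n/2) + O(n^3): log_2(1) = 0.0000. This is Case 3 of the Master Theorem (c > log_b(a), work dominated by root), giving O(n^3).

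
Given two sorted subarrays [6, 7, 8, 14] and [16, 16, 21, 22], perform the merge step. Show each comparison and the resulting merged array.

Merging process:

Compare 6 vs 16: take 6 from left. Merged: [6]
Compare 7 vs 16: take 7 from left. Merged: [6, 7]
Compare 8 vs 16: take 8 from left. Merged: [6, 7, 8]
Compare 14 vs 16: take 14 from left. Merged: [6, 7, 8, 14]
Append remaining from right: [16, 16, 21, 22]. Merged: [6, 7, 8, 14, 16, 16, 21, 22]

Final merged array: [6, 7, 8, 14, 16, 16, 21, 22]
Total comparisons: 4

The merged array is [6, 7, 8, 14, 16, 16, 21, 22], requiring 4 comparisons. The merge step runs in O(n) time where n is the total number of elements.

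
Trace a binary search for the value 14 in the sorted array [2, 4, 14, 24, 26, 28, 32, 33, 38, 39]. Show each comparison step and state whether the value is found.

Binary search for 14 in [2, 4, 14, 24, 26, 28, 32, 33, 38, 39]:

lo=0, hi=9, mid=4, arr[mid]=26 -> 26 > 14, search left half
lo=0, hi=3, mid=1, arr[mid]=4 -> 4 < 14, search right half
lo=2, hi=3, mid=2, arr[mid]=14 -> Found target at index 2!

Binary search finds 14 at index 2 after 3 comparisons. The search repeatedly halves the search space by comparing with the middle element.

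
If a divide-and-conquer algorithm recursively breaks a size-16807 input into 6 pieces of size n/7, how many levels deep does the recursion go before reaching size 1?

For divide and conquer with division factor 7:

Problem sizes at each level:
Level 0: 16807
Level 1: 2401
Level 2: 343
Level 3: 49
Level 4: 7
Level 5: 1

The root is level 0 and the size-1 base case is level 5 (the tree spans levels 0 through 5, i.e. 6 levels counting the root), so the depth is the number of divisions: log_7(16807) = 5

The recursion tree depth is log_7(16807) = 5. At each level, the problem size is divided by 7, so it takes 5 divisions to reduce to a base case of size 1. The algorithm makes 6 recursive calls at each level.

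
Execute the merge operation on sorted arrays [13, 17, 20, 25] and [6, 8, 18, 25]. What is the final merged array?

Merging process:

Compare 13 vs 6: take 6 from right. Merged: [6]
Compare 13 vs 8: take 8 from right. Merged: [6, 8]
Compare 13 vs 18: take 13 from left. Merged: [6, 8, 13]
Compare 17 vs 18: take 17 from left. Merged: [6, 8, 13, 17]
Compare 20 vs 18: take 18 from right. Merged: [6, 8, 13, 17, 18]
Compare 20 vs 25: take 20 from left. Merged: [6, 8, 13, 17, 18, 20]
Compare 25 vs 25: take 25 from left. Merged: [6, 8, 13, 17, 18, 20, 25]
Append remaining from right: [25]. Merged: [6, 8, 13, 17, 18, 20, 25, 25]

Final merged array: [6, 8, 13, 17, 18, 20, 25, 25]
Total comparisons: 7

The merged array is [6, 8, 13, 17, 18, 20, 25, 25], requiring 7 comparisons. The merge step runs in O(n) time where n is the total number of elements.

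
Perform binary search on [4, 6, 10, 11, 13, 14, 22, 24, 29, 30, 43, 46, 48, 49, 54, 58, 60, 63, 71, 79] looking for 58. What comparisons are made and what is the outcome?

Binary search for 58 in [4, 6, 10, 11, 13, 14, 22, 24, 29, 30, 43, 46, 48, 49, 54, 58, 60, 63, 71, 79]:

lo=0, hi=19, mid=9, arr[mid]=30 -> 30 < 58, search right half
lo=10, hi=19, mid=14, arr[mid]=54 -> 54 < 58, search right half
lo=15, hi=19, mid=17, arr[mid]=63 -> 63 > 58, search left half
lo=15, hi=16, mid=15, arr[mid]=58 -> Found target at index 15!

Binary search finds 58 at index 15 after 4 comparisons. The search repeatedly halves the search space by comparing with the middle element.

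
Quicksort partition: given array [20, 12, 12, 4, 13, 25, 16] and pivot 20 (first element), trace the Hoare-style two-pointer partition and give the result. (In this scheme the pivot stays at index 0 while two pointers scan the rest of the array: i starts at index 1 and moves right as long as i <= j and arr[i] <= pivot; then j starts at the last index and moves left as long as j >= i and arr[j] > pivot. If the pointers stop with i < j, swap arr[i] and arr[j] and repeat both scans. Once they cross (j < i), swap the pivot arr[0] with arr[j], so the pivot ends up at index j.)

Hoare-style two-pointer partition with pivot = 20:

Initial array: [20, 12, 12, 4, 13, 25, 16]

Pointers start at i = 1, j = 6.
i stops at index 5 (arr[5]=25 > 20), j stops at index 6 (arr[6]=16 <= 20): swap arr[5] and arr[6], array becomes [20, 12, 12, 4, 13, 16, 25]
i ends at 6, j ends at 5: the pointers have crossed (j < i), so scanning stops.

Swap pivot arr[0] with arr[5] to place pivot at position 5: [16, 12, 12, 4, 13, 20, 25]
Pivot position: 5

After partitioning with pivot 20, the array becomes [16, 12, 12, 4, 13, 20, 25]. The pivot is placed at index 5. All elements to the left of the pivot are <= 20, and all elements to the right are > 20.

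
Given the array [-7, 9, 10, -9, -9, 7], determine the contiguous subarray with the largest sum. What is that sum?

Using Kadane's algorithm on [-7, 9, 10, -9, -9, 7]:

Scanning through the array:
Position 1 (value 9): max_ending_here = 9, max_so_far = 9
Position 2 (value 10): max_ending_here = 19, max_so_far = 19
Position 3 (value -9): max_ending_here = 10, max_so_far = 19
Position 4 (value -9): max_ending_here = 1, max_so_far = 19
Position 5 (value 7): max_ending_here = 8, max_so_far = 19

Maximum subarray: [9, 10]
Maximum sum: 19

The maximum subarray is [9, 10] with sum 19. This subarray runs from index 1 to index 2.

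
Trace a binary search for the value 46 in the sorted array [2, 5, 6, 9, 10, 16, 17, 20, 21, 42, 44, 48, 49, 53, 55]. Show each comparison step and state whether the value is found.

Binary search for 46 in [2, 5, 6, 9, 10, 16, 17, 20, 21, 42, 44, 48, 49, 53, 55]:

lo=0, hi=14, mid=7, arr[mid]=20 -> 20 < 46, search right half
lo=8, hi=14, mid=11, arr[mid]=48 -> 48 > 46, search left half
lo=8, hi=10, mid=9, arr[mid]=42 -> 42 < 46, search right half
lo=10, hi=10, mid=10, arr[mid]=44 -> 44 < 46, search right half
lo=11 > hi=10, target 46 not found

Binary search determines that 46 is not in the array after 4 comparisons. The search space was exhausted without finding the target.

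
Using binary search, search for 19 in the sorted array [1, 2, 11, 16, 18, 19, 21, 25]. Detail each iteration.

Binary search for 19 in [1, 2, 11, 16, 18, 19, 21, 25]:

lo=0, hi=7, mid=3, arr[mid]=16 -> 16 < 19, search right half
lo=4, hi=7, mid=5, arr[mid]=19 -> Found target at index 5!

Binary search finds 19 at index 5 after 2 comparisons. The search repeatedly halves the search space by comparing with the middle element.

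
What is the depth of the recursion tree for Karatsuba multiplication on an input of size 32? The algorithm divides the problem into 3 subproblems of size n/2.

For divide and conquer with division factor 2:

Problem sizes at each level:
Level 0: 32
Level 1: 16
Level 2: 8
Level 3: 4
Level 4: 2
Level 5: 1

The root is level 0 and the size-1 base case is level 5 (the tree spans levels 0 through 5, i.e. 6 levels counting the root), so the depth is the number of divisions: log_2(32) = 5

The recursion tree depth is log_2(32) = 5. At each level, the problem size is divided by 2, so it takes 5 divisions to reduce to a base case of size 1. The algorithm makes 3 recursive calls at each level.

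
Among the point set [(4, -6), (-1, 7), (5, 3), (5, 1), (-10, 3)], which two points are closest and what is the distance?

Computing all pairwise distances among 5 points:

d((4, -6), (-1, 7)) = 13.9284
d((4, -6), (5, 3)) = 9.0554
d((4, -6), (5, 1)) = 7.0711
d((4, -6), (-10, 3)) = 16.6433
d((-1, 7), (5, 3)) = 7.2111
d((-1, 7), (5, 1)) = 8.4853
d((-1, 7), (-10, 3)) = 9.8489
d((5, 3), (5, 1)) = 2.0 <-- minimum
d((5, 3), (-10, 3)) = 15.0
d((5, 1), (-10, 3)) = 15.1327

Closest pair: (5, 3) and (5, 1) with distance 2.0

The closest pair is (5, 3) and (5, 1) with Euclidean distance 2.0. For 5 points, brute-force pairwise comparison is shown above. For large n, the divide-and-conquer algorithm (sort by x, recurse on halves, check the dividing strip) achieves O(n log n).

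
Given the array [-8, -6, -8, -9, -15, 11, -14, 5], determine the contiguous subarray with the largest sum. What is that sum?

Using Kadane's algorithm on [-8, -6, -8, -9, -15, 11, -14, 5]:

Scanning through the array:
Position 1 (value -6): max_ending_here = -6, max_so_far = -6
Position 2 (value -8): max_ending_here = -8, max_so_far = -6
Position 3 (value -9): max_ending_here = -9, max_so_far = -6
Position 4 (value -15): max_ending_here = -15, max_so_far = -6
Position 5 (value 11): max_ending_here = 11, max_so_far = 11
Position 6 (value -14): max_ending_here = -3, max_so_far = 11
Position 7 (value 5): max_ending_here = 5, max_so_far = 11

Maximum subarray: [11]
Maximum sum: 11

The maximum subarray is [11] with sum 11. This subarray runs from index 5 to index 5.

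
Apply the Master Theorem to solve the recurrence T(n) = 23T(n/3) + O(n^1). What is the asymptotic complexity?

Master Theorem for T(n) = 23T(n/3) + O(n^1):

a = 23, b = 3, c = 1
log_b(a) = log_3(23) = 2.8540

Case 1: c = 1 < log_3(23) = 2.8540
T(n) = O(n^(log_3 23))

For T(n) = 23T(n/3) + O(n^1): log_3(23) = 2.8540. This is Case 1 of the Master Theorem (c < log_b(a), work dominated by leaves), giving O(n^(log_3 23)).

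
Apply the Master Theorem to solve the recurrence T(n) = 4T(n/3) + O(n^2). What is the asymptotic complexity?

Master Theorem for T(n) = 4T(n/3) + O(n^2):

a = 4, b = 3, c = 2
log_b(a) = log_3(4) = 1.2619

Case 3: c = 2 > log_3(4) = 1.2619
T(n) = O(n^2) = O(n^2)

For T(n) = 4T(n/3) + O(n^2): log_3(4) = 1.2619. This is Case 3 of the Master Theorem (c > log_b(a), work dominated by root), giving O(n^2).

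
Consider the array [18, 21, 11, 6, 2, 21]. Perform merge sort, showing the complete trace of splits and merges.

Merge sort trace:

Split: [18, 21, 11, 6, 2, 21] -> [18, 21, 11] and [6, 2, 21]
  Split: [18, 21, 11] -> [18] and [21, 11]
    Split: [21, 11] -> [21] and [11]
    Merge: [21] + [11] -> [11, 21]
  Merge: [18] + [11, 21] -> [11, 18, 21]
  Split: [6, 2, 21] -> [6] and [2, 21]
    Split: [2, 21] -> [2] and [21]
    Merge: [2] + [21] -> [2, 21]
  Merge: [6] + [2, 21] -> [2, 6, 21]
Merge: [11, 18, 21] + [2, 6, 21] -> [2, 6, 11, 18, 21, 21]

Final sorted array: [2, 6, 11, 18, 21, 21]

The merge sort proceeds by recursively splitting the array and merging sorted halves.
After all merges, the sorted array is [2, 6, 11, 18, 21, 21].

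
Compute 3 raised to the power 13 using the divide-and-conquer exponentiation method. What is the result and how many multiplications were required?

Computing 3^13 by squaring (build up from 3^1; each line after the first costs one multiplication):

3^1 = 3
3^2 = (3^1)^2 = 3^2 = 9
3^3 = 3 * 3^2 = 3 * 9 = 27
3^6 = (3^3)^2 = 27^2 = 729
3^12 = (3^6)^2 = 729^2 = 531441
3^13 = 3 * 3^12 = 3 * 531441 = 1594323

Result: 1594323
Multiplications needed: 5 (5 lines after 3^1)

3^13 = 1594323. Using exponentiation by squaring, this requires 5 multiplications. The key idea: if the exponent is even, square the half-power; if odd, multiply by the base once.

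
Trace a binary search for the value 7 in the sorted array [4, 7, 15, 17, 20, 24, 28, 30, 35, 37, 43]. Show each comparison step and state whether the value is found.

Binary search for 7 in [4, 7, 15, 17, 20, 24, 28, 30, 35, 37, 43]:

lo=0, hi=10, mid=5, arr[mid]=24 -> 24 > 7, search left half
lo=0, hi=4, mid=2, arr[mid]=15 -> 15 > 7, search left half
lo=0, hi=1, mid=0, arr[mid]=4 -> 4 < 7, search right half
lo=1, hi=1, mid=1, arr[mid]=7 -> Found target at index 1!

Binary search finds 7 at index 1 after 4 comparisons. The search repeatedly halves the search space by comparing with the middle element.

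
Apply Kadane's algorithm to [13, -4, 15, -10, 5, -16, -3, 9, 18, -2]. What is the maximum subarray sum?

Using Kadane's algorithm on [13, -4, 15, -10, 5, -16, -3, 9, 18, -2]:

Scanning through the array:
Position 1 (value -4): max_ending_here = 9, max_so_far = 13
Position 2 (value 15): max_ending_here = 24, max_so_far = 24
Position 3 (value -10): max_ending_here = 14, max_so_far = 24
Position 4 (value 5): max_ending_here = 19, max_so_far = 24
Position 5 (value -16): max_ending_here = 3, max_so_far = 24
Position 6 (value -3): max_ending_here = 0, max_so_far = 24
Position 7 (value 9): max_ending_here = 9, max_so_far = 24
Position 8 (value 18): max_ending_here = 27, max_so_far = 27
Position 9 (value -2): max_ending_here = 25, max_so_far = 27

Maximum subarray: [13, -4, 15, -10, 5, -16, -3, 9, 18]
Maximum sum: 27

The maximum subarray is [13, -4, 15, -10, 5, -16, -3, 9, 18] with sum 27. This subarray runs from index 0 to index 8.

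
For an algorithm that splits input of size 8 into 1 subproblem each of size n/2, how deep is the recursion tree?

For divide and conquer with division factor 2:

Problem sizes at each level:
Level 0: 8
Level 1: 4
Level 2: 2
Level 3: 1

The root is level 0 and the size-1 base case is level 3 (the tree spans levels 0 through 3, i.e. 4 levels counting the root), so the depth is the number of divisions: log_2(8) = 3

The recursion tree depth is log_2(8) = 3. At each level, the problem size is divided by 2, so it takes 3 divisions to reduce to a base case of size 1. The algorithm makes 1 recursive call at each level.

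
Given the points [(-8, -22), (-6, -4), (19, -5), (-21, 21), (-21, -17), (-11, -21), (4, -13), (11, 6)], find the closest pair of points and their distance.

Computing all pairwise distances among 8 points:

d((-8, -22), (-6, -4)) = 18.1108
d((-8, -22), (19, -5)) = 31.9061
d((-8, -22), (-21, 21)) = 44.9222
d((-8, -22), (-21, -17)) = 13.9284
d((-8, -22), (-11, -21)) = 3.1623 <-- minimum
d((-8, -22), (4, -13)) = 15.0
d((-8, -22), (11, 6)) = 33.8378
d((-6, -4), (19, -5)) = 25.02
d((-6, -4), (-21, 21)) = 29.1548
d((-6, -4), (-21, -17)) = 19.8494
d((-6, -4), (-11, -21)) = 17.72
d((-6, -4), (4, -13)) = 13.4536
d((-6, -4), (11, 6)) = 19.7231
d((19, -5), (-21, 21)) = 47.7074
d((19, -5), (-21, -17)) = 41.7612
d((19, -5), (-11, -21)) = 34.0
d((19, -5), (4, -13)) = 17.0
d((19, -5), (11, 6)) = 13.6015
d((-21, 21), (-21, -17)) = 38.0
d((-21, 21), (-11, -21)) = 43.1741
d((-21, 21), (4, -13)) = 42.2019
d((-21, 21), (11, 6)) = 35.3412
d((-21, -17), (-11, -21)) = 10.7703
d((-21, -17), (4, -13)) = 25.318
d((-21, -17), (11, 6)) = 39.4081
d((-11, -21), (4, -13)) = 17.0
d((-11, -21), (11, 6)) = 34.8281
d((4, -13), (11, 6)) = 20.2485

Closest pair: (-8, -22) and (-11, -21) with distance 3.1623

The closest pair is (-8, -22) and (-11, -21) with Euclidean distance 3.1623. For 8 points, brute-force pairwise comparison is shown above. For large n, the divide-and-conquer algorithm (sort by x, recurse on halves, check the dividing strip) achieves O(n log n).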